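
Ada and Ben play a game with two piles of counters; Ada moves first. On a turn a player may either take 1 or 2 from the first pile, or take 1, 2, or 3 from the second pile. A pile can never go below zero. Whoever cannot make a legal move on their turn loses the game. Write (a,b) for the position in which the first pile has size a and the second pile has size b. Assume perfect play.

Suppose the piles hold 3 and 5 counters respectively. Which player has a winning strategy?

Positions with no move are L. A position that does have a move is losing for the player to move precisely when every available move leads to a winning position for the opponent. Fill in the labels:
No move ever increases a pile, so every position that can arise here has a ≤ 3 and b ≤ 5; it is enough to label the cells with 0 ≤ a ≤ 3 and 0 ≤ b ≤ 5.
Every move lowers a or b (never raises either), so fill the grid row by row in increasing a, and left to right within a row: each cell's successors are then already labelled.
      b=0  b=1  b=2  b=3  b=4  b=5
a=0:    L    W    W    W    L    W
a=1:    W    L    W    W    W    L
a=2:    W    W    L    W    W    W
a=3:    L    W    W    W    L    W
Cells with no legal move (terminal, hence L): (0,0).
The remaining L cells, each justified by listing all of its moves:
(0,4): L (options (0,3)(W), (0,2)(W), (0,1)(W) are all W)
(1,1): L (options (0,1)(W), (1,0)(W) are all W)
(1,5): L (options (0,5)(W), (1,4)(W), (1,3)(W), (1,2)(W) are all W)
(2,2): L (options (1,2)(W), (0,2)(W), (2,1)(W), (2,0)(W) are all W)
(3,0): L (options (2,0)(W), (1,0)(W) are all W)
(3,4): L (options (2,4)(W), (1,4)(W), (3,3)(W), (3,2)(W), (3,1)(W) are all W)
Every other cell has at least one move into one of the L cells above, so it is W.
The starting position (3,5) is W: Ada should move to (1,5), handing over an L position.

Ada wins.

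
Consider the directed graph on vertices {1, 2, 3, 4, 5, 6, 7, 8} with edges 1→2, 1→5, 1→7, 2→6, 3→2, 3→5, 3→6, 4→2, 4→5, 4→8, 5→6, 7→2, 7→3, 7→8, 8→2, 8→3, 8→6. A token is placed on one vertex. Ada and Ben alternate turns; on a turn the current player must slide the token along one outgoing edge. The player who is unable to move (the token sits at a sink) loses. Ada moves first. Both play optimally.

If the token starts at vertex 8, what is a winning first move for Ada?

Move to 6.

Positions with no move are L. A position that does have a move is losing for the player to move precisely when every available move leads to a winning position for the opponent. Fill in the labels:
Every edge goes from a vertex to one that appears earlier in the order 6, 5, 2, 3, 8, 7, 1, 4, so processing vertices in that order labels each vertex after all of its successors.
6: no outgoing edge → L
5: →6(L), so W
2: →6(L), so W
3: →6(L), so W
8: →6(L), so W
7: →8(W), 3(W), 2(W) — all W, so L
1: →7(L), so W
4: →8(W), 2(W), 5(W) — all W, so L
From 8, the L positions reachable in one move are: 6.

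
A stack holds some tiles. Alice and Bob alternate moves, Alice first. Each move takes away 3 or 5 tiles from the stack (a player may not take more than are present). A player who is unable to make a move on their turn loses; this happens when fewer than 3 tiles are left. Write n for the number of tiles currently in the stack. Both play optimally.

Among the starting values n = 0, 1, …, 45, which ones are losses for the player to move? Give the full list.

0, 1, 2, 8, 9, 10, 16, 17, 18, 24, 25, 26, 32, 33, 34, 40, 41, 42

Compute win/loss labels from the base case upward. A position with no move is L. Any other position is W if it can reach an L in one move, else L.
n=0: no move → L
n=1: no move → L
n=2: no move → L
n=3: W (go to 0, an L position)
n=4: W (go to 1, an L position)
n=5: W (go to 2, an L position)
n=6: W (go to 1, an L position)
n=7: W (go to 2, an L position)
n=8: L (options 5(W), 3(W) are all W)
n=9: L (options 6(W), 4(W) are all W)
n=10: L (options 7(W), 5(W) are all W)
n=11: W (go to 8, an L position)
n=12: W (go to 9, an L position)
n=13: W (go to 10, an L position)
n=14: W (go to 9, an L position)
n=15: W (go to 10, an L position)
n=16: L (options 13(W), 11(W) are all W)
n=17: L (options 14(W), 12(W) are all W)
n=18: L (options 15(W), 13(W) are all W)
n=19: W (go to 16, an L position)
n=20: W (go to 17, an L position)
n=21: W (go to 18, an L position)
n=22: W (go to 17, an L position)
n=23: W (go to 18, an L position)
n=24: L (options 21(W), 19(W) are all W)
n=25: L (options 22(W), 20(W) are all W)
n=26: L (options 23(W), 21(W) are all W)
n=27: W (go to 24, an L position)
n=28: W (go to 25, an L position)
n=29: W (go to 26, an L position)
n=30: W (go to 25, an L position)
n=31: W (go to 26, an L position)
n=32: L (options 29(W), 27(W) are all W)
n=33: L (options 30(W), 28(W) are all W)
n=34: L (options 31(W), 29(W) are all W)
n=35: W (go to 32, an L position)
n=36: W (go to 33, an L position)
n=37: W (go to 34, an L position)
n=38: W (go to 33, an L position)
n=39: W (go to 34, an L position)
n=40: L (options 37(W), 35(W) are all W)
n=41: L (options 38(W), 36(W) are all W)
n=42: L (options 39(W), 37(W) are all W)
n=43: W (go to 40, an L position)
n=44: W (go to 41, an L position)
n=45: W (go to 42, an L position)
Reading off the rows marked L gives the requested list; there are 18 such values of n.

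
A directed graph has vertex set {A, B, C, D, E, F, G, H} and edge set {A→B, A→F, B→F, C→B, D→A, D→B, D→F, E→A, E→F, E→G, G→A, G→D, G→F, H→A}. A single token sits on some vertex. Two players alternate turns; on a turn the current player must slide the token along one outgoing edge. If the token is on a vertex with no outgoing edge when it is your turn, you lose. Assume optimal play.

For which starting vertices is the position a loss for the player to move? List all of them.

C, F, H

Compute win/loss labels from the base case upward. A position with no move is L. Any other position is W if it can reach an L in one move, else L.
Every edge goes from a vertex to one that appears earlier in the order F, B, A, D, H, G, C, E, so processing vertices in that order labels each vertex after all of its successors.
F: no outgoing edge → L
B: →F(L), so W
A: →F(L), so W
D: →F(L), so W
H: →A(W) only, which is W, so L
G: →F(L), so W
C: →B(W) only, which is W, so L
E: →F(L), so W
The losing starting vertices are exactly the entries labelled L in this table (3 of them).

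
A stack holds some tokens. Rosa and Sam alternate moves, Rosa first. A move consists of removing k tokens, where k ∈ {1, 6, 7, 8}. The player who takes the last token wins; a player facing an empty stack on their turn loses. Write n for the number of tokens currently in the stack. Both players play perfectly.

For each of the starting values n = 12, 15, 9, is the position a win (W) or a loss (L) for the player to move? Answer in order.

Positions with no move are L. A position that does have a move is losing for the player to move precisely when every available move leads to a winning position for the opponent. Fill in the labels:
n=0: no move → L
n=1: →0(L), so W
n=2: →1(W) only, which is W, so L
n=3: →2(L), so W
n=4: →3(W) only, which is W, so L
n=5: →4(L), so W
n=6: →0(L), so W
n=7: →0(L), so W
n=8: →2(L), so W
n=9: →2(L), so W
n=10: →4(L), so W
n=11: →4(L), so W
n=12: →4(L), so W
n=13: →12(W), 7(W), 6(W), 5(W) — all W, so L
n=14: →13(L), so W
n=15: →14(W), 9(W), 8(W), 7(W) — all W, so L

12: W, 15: L, 9: W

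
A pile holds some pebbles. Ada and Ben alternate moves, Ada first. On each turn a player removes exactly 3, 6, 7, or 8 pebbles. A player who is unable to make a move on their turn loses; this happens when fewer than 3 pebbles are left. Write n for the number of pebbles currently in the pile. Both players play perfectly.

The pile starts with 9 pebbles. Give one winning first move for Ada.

Remove 7, leaving 2.

Positions with no move are L. A position that does have a move is losing for the player to move precisely when every available move leads to a winning position for the opponent. Fill in the labels:
n=0: no move → L
n=1: no move → L
n=2: no move → L
n=3: →0(L), so W
n=4: →1(L), so W
n=5: →2(L), so W
n=6: →0(L), so W
n=7: →1(L), so W
n=8: →2(L), so W
n=9: →2(L), so W
From 9, the L positions reachable in one move are: 2, 1. Any move reaching one of these is winning.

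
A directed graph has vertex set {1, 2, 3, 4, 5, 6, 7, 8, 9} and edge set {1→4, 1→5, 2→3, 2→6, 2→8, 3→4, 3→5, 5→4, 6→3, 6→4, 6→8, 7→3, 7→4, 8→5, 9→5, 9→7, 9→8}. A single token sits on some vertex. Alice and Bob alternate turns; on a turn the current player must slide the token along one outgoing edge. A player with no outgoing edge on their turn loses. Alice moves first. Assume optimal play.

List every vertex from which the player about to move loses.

4, 8

Classify positions by backward induction: terminal positions (no move available) are L. From any other position, the mover wins iff some move reaches an L.
Every edge goes from a vertex to one that appears earlier in the order 4, 5, 1, 3, 7, 8, 9, 6, 2, so processing vertices in that order labels each vertex after all of its successors.
4: no outgoing edge → L
5: reaches L-position 4 → W
1: reaches L-position 4 → W
3: reaches L-position 4 → W
7: reaches L-position 4 → W
8: only reaches 5(W), which is W → L
9: reaches L-position 8 → W
6: reaches L-position 8 → W
2: reaches L-position 8 → W
Reading off the rows marked L gives the requested list; there are 2 such vertices.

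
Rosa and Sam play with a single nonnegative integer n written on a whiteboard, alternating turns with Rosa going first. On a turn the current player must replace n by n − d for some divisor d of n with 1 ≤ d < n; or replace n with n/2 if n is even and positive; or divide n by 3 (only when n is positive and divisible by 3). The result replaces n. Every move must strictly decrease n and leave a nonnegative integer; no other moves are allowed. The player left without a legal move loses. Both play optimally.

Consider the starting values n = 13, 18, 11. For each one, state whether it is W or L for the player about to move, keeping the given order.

Positions with no move are L. A position that does have a move is losing for the player to move precisely when every available move leads to a winning position for the opponent. Fill in the labels:
n=0: no move → L
n=1: no move → L
n=2: can move to 1, which is L ⇒ W
n=3: can move to 1, which is L ⇒ W
n=4: moves to 2(W), 3(W); every one is W ⇒ L
n=5: can move to 4, which is L ⇒ W
n=6: can move to 4, which is L ⇒ W
n=7: the only move is to 6(W), a W ⇒ L
n=8: can move to 4, which is L ⇒ W
n=9: moves to 3(W), 6(W), 8(W); every one is W ⇒ L
n=10: can move to 9, which is L ⇒ W
n=11: the only move is to 10(W), a W ⇒ L
n=12: can move to 4, which is L ⇒ W
n=13: the only move is to 12(W), a W ⇒ L
n=14: can move to 7, which is L ⇒ W
n=15: moves to 5(W), 10(W), 12(W), 14(W); every one is W ⇒ L
n=16: can move to 15, which is L ⇒ W
n=17: the only move is to 16(W), a W ⇒ L
n=18: can move to 9, which is L ⇒ W

13: L, 18: W, 11: L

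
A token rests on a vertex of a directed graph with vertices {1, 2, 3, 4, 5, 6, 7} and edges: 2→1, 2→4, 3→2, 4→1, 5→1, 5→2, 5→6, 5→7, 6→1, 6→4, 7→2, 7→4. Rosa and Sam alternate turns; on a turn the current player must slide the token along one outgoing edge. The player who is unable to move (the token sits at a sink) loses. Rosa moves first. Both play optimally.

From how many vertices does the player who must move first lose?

3

Positions with no move are L. A position that does have a move is losing for the player to move precisely when every available move leads to a winning position for the opponent. Fill in the labels:
Every edge goes from a vertex to one that appears earlier in the order 1, 4, 2, 6, 3, 7, 5, so processing vertices in that order labels each vertex after all of its successors.
1: no outgoing edge → L
4: reaches L-position 1 → W
2: reaches L-position 1 → W
6: reaches L-position 1 → W
3: only reaches 2(W), which is W → L
7: only reaches 2(W), 4(W), all W → L
5: reaches L-position 7 → W
The L vertices are 1, 3, 7; that is 3 in all.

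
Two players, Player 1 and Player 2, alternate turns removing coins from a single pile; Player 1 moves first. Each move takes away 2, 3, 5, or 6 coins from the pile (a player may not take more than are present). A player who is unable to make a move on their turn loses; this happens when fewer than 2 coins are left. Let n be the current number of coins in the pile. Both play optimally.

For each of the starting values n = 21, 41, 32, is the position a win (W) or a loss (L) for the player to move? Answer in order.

21: W, 41: L, 32: L

Classify positions by backward induction: terminal positions (no move available) are L. From any other position, the mover wins iff some move reaches an L.
n=0: no move → L
n=1: no move → L
n=2: W (go to 0, an L position)
n=3: W (go to 1, an L position)
n=4: W (go to 1, an L position)
n=5: W (go to 0, an L position)
n=6: W (go to 1, an L position)
n=7: W (go to 1, an L position)
n=8: L (options 6(W), 5(W), 3(W), 2(W) are all W)
n=9: L (options 7(W), 6(W), 4(W), 3(W) are all W)
n=10: W (go to 8, an L position)
n=11: W (go to 9, an L position)
n=12: W (go to 9, an L position)
n=13: W (go to 8, an L position)
n=14: W (go to 9, an L position)
n=15: W (go to 9, an L position)
n=16: L (options 14(W), 13(W), 11(W), 10(W) are all W)
n=17: L (options 15(W), 14(W), 12(W), 11(W) are all W)
n=18: W (go to 16, an L position)
n=19: W (go to 17, an L position)
n=20: W (go to 17, an L position)
n=21: W (go to 16, an L position)
n=22: W (go to 17, an L position)
n=23: W (go to 17, an L position)
n=24: L (options 22(W), 21(W), 19(W), 18(W) are all W)
n=25: L (options 23(W), 22(W), 20(W), 19(W) are all W)
n=26: W (go to 24, an L position)
n=27: W (go to 25, an L position)
n=28: W (go to 25, an L position)
n=29: W (go to 24, an L position)
n=30: W (go to 25, an L position)
n=31: W (go to 25, an L position)
n=32: L (options 30(W), 29(W), 27(W), 26(W) are all W)
n=33: L (options 31(W), 30(W), 28(W), 27(W) are all W)
n=34: W (go to 32, an L position)
n=35: W (go to 33, an L position)
n=36: W (go to 33, an L position)
n=37: W (go to 32, an L position)
n=38: W (go to 33, an L position)
n=39: W (go to 33, an L position)
n=40: L (options 38(W), 37(W), 35(W), 34(W) are all W)
n=41: L (options 39(W), 38(W), 36(W), 35(W) are all W)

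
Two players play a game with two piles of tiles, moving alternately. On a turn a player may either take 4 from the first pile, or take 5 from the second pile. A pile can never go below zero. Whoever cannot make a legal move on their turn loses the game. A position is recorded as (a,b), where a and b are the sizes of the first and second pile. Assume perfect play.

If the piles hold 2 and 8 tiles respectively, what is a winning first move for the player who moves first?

Move to (2,3).

Classify positions by backward induction: terminal positions (no move available) are L. From any other position, the mover wins iff some move reaches an L.
No move ever increases a pile, so every position that can arise here has a ≤ 2 and b ≤ 8; it is enough to label the cells with 0 ≤ a ≤ 2 and 0 ≤ b ≤ 8.
Every move lowers a or b (never raises either), so fill the grid row by row in increasing a, and left to right within a row: each cell's successors are then already labelled.
      b=0  b=1  b=2  b=3  b=4  b=5  b=6  b=7  b=8
a=0:    L    L    L    L    L    W    W    W    W
a=1:    L    L    L    L    L    W    W    W    W
a=2:    L    L    L    L    L    W    W    W    W
Cells with no legal move (terminal, hence L): (0,0), (0,1), (0,2), (0,3), (0,4), (1,0), (1,1), (1,2), (1,3), (1,4), (2,0), (2,1), (2,2), (2,3), (2,4).
Every other cell has at least one move into one of the L cells above, so it is W.
From (2,8), the L positions reachable in one move are: (2,3).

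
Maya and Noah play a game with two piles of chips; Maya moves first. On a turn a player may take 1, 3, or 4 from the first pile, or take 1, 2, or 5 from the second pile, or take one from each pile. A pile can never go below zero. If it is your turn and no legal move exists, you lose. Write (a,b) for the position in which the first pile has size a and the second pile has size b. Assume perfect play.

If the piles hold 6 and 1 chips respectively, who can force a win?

Noah wins.

Classify positions by backward induction: terminal positions (no move available) are L. From any other position, the mover wins iff some move reaches an L.
No move ever increases a pile, so every position that can arise here has a ≤ 6 and b ≤ 1; it is enough to label the cells with 0 ≤ a ≤ 6 and 0 ≤ b ≤ 1.
Every move lowers a or b (never raises either), so fill the grid row by row in increasing a, and left to right within a row: each cell's successors are then already labelled.
      b=0  b=1
a=0:    L    W
a=1:    W    W
a=2:    L    W
a=3:    W    W
a=4:    W    L
a=5:    W    W
a=6:    W    L
Cells with no legal move (terminal, hence L): (0,0).
The remaining L cells, each justified by listing all of its moves:
(2,0): L (sole option (1,0)(W) is W)
(4,1): L (options (3,1)(W), (1,1)(W), (0,1)(W), (4,0)(W), (3,0)(W) are all W)
(6,1): L (options (5,1)(W), (3,1)(W), (2,1)(W), (6,0)(W), (5,0)(W) are all W)
Every other cell has at least one move into one of the L cells above, so it is W.
Every move from (6,1) reaches a W position, so the mover loses.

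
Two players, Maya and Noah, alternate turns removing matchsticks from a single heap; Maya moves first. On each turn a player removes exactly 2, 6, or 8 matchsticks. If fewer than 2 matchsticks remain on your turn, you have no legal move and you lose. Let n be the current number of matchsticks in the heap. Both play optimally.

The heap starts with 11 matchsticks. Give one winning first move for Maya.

Positions with no move are L. A position that does have a move is losing for the player to move precisely when every available move leads to a winning position for the opponent. Fill in the labels:
n=0: no move → L
n=1: no move → L
n=2: →0(L), so W
n=3: →1(L), so W
n=4: →2(W) only, which is W, so L
n=5: →3(W) only, which is W, so L
n=6: →4(L), so W
n=7: →5(L), so W
n=8: →0(L), so W
n=9: →1(L), so W
n=10: →4(L), so W
n=11: →5(L), so W
From 11, the L positions reachable in one move are: 5.

Remove 6, leaving 5.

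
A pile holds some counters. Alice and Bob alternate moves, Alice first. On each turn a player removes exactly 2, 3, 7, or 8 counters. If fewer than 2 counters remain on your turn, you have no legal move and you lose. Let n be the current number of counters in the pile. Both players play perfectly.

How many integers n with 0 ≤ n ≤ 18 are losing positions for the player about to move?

Work bottom-up. With no move the player to move loses. Otherwise the position is W if at least one move leads to an L position for the opponent, and L if every move leads to a W.
n=0: no move → L
n=1: no move → L
n=2: reaches L-position 0 → W
n=3: reaches L-position 1 → W
n=4: reaches L-position 1 → W
n=5: only reaches 3(W), 2(W), all W → L
n=6: only reaches 4(W), 3(W), all W → L
n=7: reaches L-position 5 → W
n=8: reaches L-position 6 → W
n=9: reaches L-position 6 → W
n=10: only reaches 8(W), 7(W), 3(W), 2(W), all W → L
n=11: only reaches 9(W), 8(W), 4(W), 3(W), all W → L
n=12: reaches L-position 10 → W
n=13: reaches L-position 11 → W
n=14: reaches L-position 11 → W
n=15: only reaches 13(W), 12(W), 8(W), 7(W), all W → L
n=16: only reaches 14(W), 13(W), 9(W), 8(W), all W → L
n=17: reaches L-position 15 → W
n=18: reaches L-position 16 → W
L entries with 0 ≤ n ≤ 18: n = 0, 1, 5, 6, 10, 11, 15, 16; that makes 8.

8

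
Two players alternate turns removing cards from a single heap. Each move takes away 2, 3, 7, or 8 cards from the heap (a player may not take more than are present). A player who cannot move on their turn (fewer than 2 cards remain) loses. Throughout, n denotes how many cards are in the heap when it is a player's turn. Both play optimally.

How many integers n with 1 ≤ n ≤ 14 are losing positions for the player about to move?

Build the W/L table. Terminal = L. A non-terminal position is W if it has a move to some L; otherwise it is L.
n=0: no move → L
n=1: no move → L
n=2: →0(L), so W
n=3: →1(L), so W
n=4: →1(L), so W
n=5: →3(W), 2(W) — all W, so L
n=6: →4(W), 3(W) — all W, so L
n=7: →5(L), so W
n=8: →6(L), so W
n=9: →6(L), so W
n=10: →8(W), 7(W), 3(W), 2(W) — all W, so L
n=11: →9(W), 8(W), 4(W), 3(W) — all W, so L
n=12: →10(L), so W
n=13: →11(L), so W
n=14: →11(L), so W
L entries with 1 ≤ n ≤ 14 (n=0 is outside the asked range and is not counted): n = 1, 5, 6, 10, 11; that makes 5.

5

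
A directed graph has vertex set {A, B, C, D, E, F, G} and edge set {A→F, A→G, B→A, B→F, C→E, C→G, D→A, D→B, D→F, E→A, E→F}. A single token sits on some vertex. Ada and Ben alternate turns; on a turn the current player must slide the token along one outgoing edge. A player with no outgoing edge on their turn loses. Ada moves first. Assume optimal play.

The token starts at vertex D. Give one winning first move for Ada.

Move to F.

Compute win/loss labels from the base case upward. A position with no move is L. Any other position is W if it can reach an L in one move, else L.
Every edge goes from a vertex to one that appears earlier in the order G, F, A, E, B, C, D, so processing vertices in that order labels each vertex after all of its successors.
G: no outgoing edge → L
F: no outgoing edge → L
A: can move to F, which is L ⇒ W
E: can move to F, which is L ⇒ W
B: can move to F, which is L ⇒ W
C: can move to G, which is L ⇒ W
D: can move to F, which is L ⇒ W
From D, the L positions reachable in one move are: F.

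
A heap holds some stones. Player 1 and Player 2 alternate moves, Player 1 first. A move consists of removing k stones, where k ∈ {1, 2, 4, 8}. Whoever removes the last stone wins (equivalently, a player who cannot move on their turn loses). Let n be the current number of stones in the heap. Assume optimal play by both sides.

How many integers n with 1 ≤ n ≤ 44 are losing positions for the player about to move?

Classify positions by backward induction: terminal positions (no move available) are L. From any other position, the mover wins iff some move reaches an L.
n=0: no move → L
n=1: reaches L-position 0 → W
n=2: reaches L-position 0 → W
n=3: only reaches 2(W), 1(W), all W → L
n=4: reaches L-position 3 → W
n=5: reaches L-position 3 → W
n=6: only reaches 5(W), 4(W), 2(W), all W → L
n=7: reaches L-position 6 → W
n=8: reaches L-position 6 → W
n=9: only reaches 8(W), 7(W), 5(W), 1(W), all W → L
n=10: reaches L-position 9 → W
n=11: reaches L-position 9 → W
n=12: only reaches 11(W), 10(W), 8(W), 4(W), all W → L
n=13: reaches L-position 12 → W
n=14: reaches L-position 12 → W
n=15: only reaches 14(W), 13(W), 11(W), 7(W), all W → L
n=16: reaches L-position 15 → W
n=17: reaches L-position 15 → W
n=18: only reaches 17(W), 16(W), 14(W), 10(W), all W → L
n=19: reaches L-position 18 → W
n=20: reaches L-position 18 → W
n=21: only reaches 20(W), 19(W), 17(W), 13(W), all W → L
n=22: reaches L-position 21 → W
n=23: reaches L-position 21 → W
n=24: only reaches 23(W), 22(W), 20(W), 16(W), all W → L
n=25: reaches L-position 24 → W
n=26: reaches L-position 24 → W
n=27: only reaches 26(W), 25(W), 23(W), 19(W), all W → L
n=28: reaches L-position 27 → W
n=29: reaches L-position 27 → W
n=30: only reaches 29(W), 28(W), 26(W), 22(W), all W → L
n=31: reaches L-position 30 → W
n=32: reaches L-position 30 → W
n=33: only reaches 32(W), 31(W), 29(W), 25(W), all W → L
n=34: reaches L-position 33 → W
n=35: reaches L-position 33 → W
n=36: only reaches 35(W), 34(W), 32(W), 28(W), all W → L
n=37: reaches L-position 36 → W
n=38: reaches L-position 36 → W
n=39: only reaches 38(W), 37(W), 35(W), 31(W), all W → L
n=40: reaches L-position 39 → W
n=41: reaches L-position 39 → W
n=42: only reaches 41(W), 40(W), 38(W), 34(W), all W → L
n=43: reaches L-position 42 → W
n=44: reaches L-position 42 → W
L entries with 1 ≤ n ≤ 44 (n=0 is outside the asked range and is not counted): n = 3, 6, 9, 12, 15, 18, 21, 24, 27, 30, 33, 36, 39, 42; that makes 14.

14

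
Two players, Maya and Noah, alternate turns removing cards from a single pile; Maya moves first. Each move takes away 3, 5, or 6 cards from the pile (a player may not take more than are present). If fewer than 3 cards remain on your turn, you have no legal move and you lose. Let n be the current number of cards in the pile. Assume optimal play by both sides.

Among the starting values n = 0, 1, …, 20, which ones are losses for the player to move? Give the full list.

Use the standard recursion: the mover loses at a terminal position; elsewhere, the mover wins exactly when some move hands the opponent an L position.
n=0: no move → L
n=1: no move → L
n=2: no move → L
n=3: W (go to 0, an L position)
n=4: W (go to 1, an L position)
n=5: W (go to 2, an L position)
n=6: W (go to 1, an L position)
n=7: W (go to 2, an L position)
n=8: W (go to 2, an L position)
n=9: L (options 6(W), 4(W), 3(W) are all W)
n=10: L (options 7(W), 5(W), 4(W) are all W)
n=11: L (options 8(W), 6(W), 5(W) are all W)
n=12: W (go to 9, an L position)
n=13: W (go to 10, an L position)
n=14: W (go to 11, an L position)
n=15: W (go to 10, an L position)
n=16: W (go to 11, an L position)
n=17: W (go to 11, an L position)
n=18: L (options 15(W), 13(W), 12(W) are all W)
n=19: L (options 16(W), 14(W), 13(W) are all W)
n=20: L (options 17(W), 15(W), 14(W) are all W)
Reading off the rows marked L gives the requested list; there are 9 such values of n.

0, 1, 2, 9, 10, 11, 18, 19, 20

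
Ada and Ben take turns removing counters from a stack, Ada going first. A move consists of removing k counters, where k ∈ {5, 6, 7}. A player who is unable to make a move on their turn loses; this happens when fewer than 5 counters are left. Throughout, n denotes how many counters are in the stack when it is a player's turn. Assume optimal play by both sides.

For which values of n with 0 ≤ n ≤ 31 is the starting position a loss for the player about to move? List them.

Classify positions by backward induction: terminal positions (no move available) are L. From any other position, the mover wins iff some move reaches an L.
n=0: no move → L
n=1: no move → L
n=2: no move → L
n=3: no move → L
n=4: no move → L
n=5: reaches L-position 0 → W
n=6: reaches L-position 1 → W
n=7: reaches L-position 2 → W
n=8: reaches L-position 3 → W
n=9: reaches L-position 4 → W
n=10: reaches L-position 4 → W
n=11: reaches L-position 4 → W
n=12: only reaches 7(W), 6(W), 5(W), all W → L
n=13: only reaches 8(W), 7(W), 6(W), all W → L
n=14: only reaches 9(W), 8(W), 7(W), all W → L
n=15: only reaches 10(W), 9(W), 8(W), all W → L
n=16: only reaches 11(W), 10(W), 9(W), all W → L
n=17: reaches L-position 12 → W
n=18: reaches L-position 13 → W
n=19: reaches L-position 14 → W
n=20: reaches L-position 15 → W
n=21: reaches L-position 16 → W
n=22: reaches L-position 16 → W
n=23: reaches L-position 16 → W
n=24: only reaches 19(W), 18(W), 17(W), all W → L
n=25: only reaches 20(W), 19(W), 18(W), all W → L
n=26: only reaches 21(W), 20(W), 19(W), all W → L
n=27: only reaches 22(W), 21(W), 20(W), all W → L
n=28: only reaches 23(W), 22(W), 21(W), all W → L
n=29: reaches L-position 24 → W
n=30: reaches L-position 25 → W
n=31: reaches L-position 26 → W
Reading off the rows marked L gives the requested list; there are 15 such values of n.

0, 1, 2, 3, 4, 12, 13, 14, 15, 16, 24, 25, 26, 27, 28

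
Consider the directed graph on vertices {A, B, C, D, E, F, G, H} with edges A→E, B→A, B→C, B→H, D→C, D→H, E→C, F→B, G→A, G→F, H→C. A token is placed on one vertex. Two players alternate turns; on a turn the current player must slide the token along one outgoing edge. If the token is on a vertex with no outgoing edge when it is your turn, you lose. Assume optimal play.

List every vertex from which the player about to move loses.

Use the standard recursion: the mover loses at a terminal position; elsewhere, the mover wins exactly when some move hands the opponent an L position.
Every edge goes from a vertex to one that appears earlier in the order C, E, H, A, B, F, D, G, so processing vertices in that order labels each vertex after all of its successors.
C: no outgoing edge → L
E: reaches L-position C → W
H: reaches L-position C → W
A: only reaches E(W), which is W → L
B: reaches L-position A → W
F: only reaches B(W), which is W → L
D: reaches L-position C → W
G: reaches L-position F → W
The losing starting vertices are exactly the entries labelled L in this table (3 of them).

A, C, F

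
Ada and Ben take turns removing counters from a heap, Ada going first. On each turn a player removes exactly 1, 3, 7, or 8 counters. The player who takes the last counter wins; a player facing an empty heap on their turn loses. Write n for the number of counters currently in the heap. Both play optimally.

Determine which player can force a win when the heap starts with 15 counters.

Build the W/L table. Terminal = L. A non-terminal position is W if it has a move to some L; otherwise it is L.
n=0: no move → L
n=1: W (go to 0, an L position)
n=2: L (sole option 1(W) is W)
n=3: W (go to 2, an L position)
n=4: L (options 3(W), 1(W) are all W)
n=5: W (go to 4, an L position)
n=6: L (options 5(W), 3(W) are all W)
n=7: W (go to 6, an L position)
n=8: W (go to 0, an L position)
n=9: W (go to 6, an L position)
n=10: W (go to 2, an L position)
n=11: W (go to 4, an L position)
n=12: W (go to 4, an L position)
n=13: W (go to 6, an L position)
n=14: W (go to 6, an L position)
n=15: L (options 14(W), 12(W), 8(W), 7(W) are all W)
The starting position 15 is L: whatever Ada does, the opponent receives a W position.

Ben wins.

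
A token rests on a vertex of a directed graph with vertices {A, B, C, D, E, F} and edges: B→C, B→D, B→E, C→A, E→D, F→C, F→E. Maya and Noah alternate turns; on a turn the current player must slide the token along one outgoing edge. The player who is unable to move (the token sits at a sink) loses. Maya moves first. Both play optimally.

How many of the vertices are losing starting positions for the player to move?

Positions with no move are L. A position that does have a move is losing for the player to move precisely when every available move leads to a winning position for the opponent. Fill in the labels:
Every edge goes from a vertex to one that appears earlier in the order D, A, E, C, B, F, so processing vertices in that order labels each vertex after all of its successors.
D: no outgoing edge → L
A: no outgoing edge → L
E: W (go to D, an L position)
C: W (go to A, an L position)
B: W (go to D, an L position)
F: L (options C(W), E(W) are all W)
The L vertices are A, D, F; that is 3 in all.

3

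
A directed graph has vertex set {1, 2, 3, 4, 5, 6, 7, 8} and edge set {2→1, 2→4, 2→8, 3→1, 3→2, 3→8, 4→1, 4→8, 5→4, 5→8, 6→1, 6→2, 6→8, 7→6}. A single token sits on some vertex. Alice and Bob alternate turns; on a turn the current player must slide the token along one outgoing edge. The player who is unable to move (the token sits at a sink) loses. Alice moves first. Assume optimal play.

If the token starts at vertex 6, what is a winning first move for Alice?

Move to 8.

Build the W/L table. Terminal = L. A non-terminal position is W if it has a move to some L; otherwise it is L.
Every edge goes from a vertex to one that appears earlier in the order 1, 8, 4, 2, 6, 5, 7, 3, so processing vertices in that order labels each vertex after all of its successors.
1: no outgoing edge → L
8: no outgoing edge → L
4: can move to 8, which is L ⇒ W
2: can move to 8, which is L ⇒ W
6: can move to 8, which is L ⇒ W
5: can move to 8, which is L ⇒ W
7: the only move is to 6(W), a W ⇒ L
3: can move to 8, which is L ⇒ W
From 6, the L positions reachable in one move are: 8, 1. Any move reaching one of these is winning.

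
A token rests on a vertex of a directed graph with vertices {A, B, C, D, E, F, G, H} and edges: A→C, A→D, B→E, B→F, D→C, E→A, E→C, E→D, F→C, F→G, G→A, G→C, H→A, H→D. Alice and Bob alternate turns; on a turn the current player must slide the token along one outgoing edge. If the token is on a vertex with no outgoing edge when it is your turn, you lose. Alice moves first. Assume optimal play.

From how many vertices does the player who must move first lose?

Positions with no move are L. A position that does have a move is losing for the player to move precisely when every available move leads to a winning position for the opponent. Fill in the labels:
Every edge goes from a vertex to one that appears earlier in the order C, D, A, G, F, E, B, H, so processing vertices in that order labels each vertex after all of its successors.
C: no outgoing edge → L
D: reaches L-position C → W
A: reaches L-position C → W
G: reaches L-position C → W
F: reaches L-position C → W
E: reaches L-position C → W
B: only reaches E(W), F(W), all W → L
H: only reaches A(W), D(W), all W → L
The L vertices are B, C, H; that is 3 in all.

3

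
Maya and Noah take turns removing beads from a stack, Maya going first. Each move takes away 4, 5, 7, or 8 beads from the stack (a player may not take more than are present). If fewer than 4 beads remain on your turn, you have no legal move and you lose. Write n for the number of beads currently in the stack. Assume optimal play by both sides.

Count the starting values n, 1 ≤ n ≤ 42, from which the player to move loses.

Positions with no move are L. A position that does have a move is losing for the player to move precisely when every available move leads to a winning position for the opponent. Fill in the labels:
n=0: no move → L
n=1: no move → L
n=2: no move → L
n=3: no move → L
n=4: W (go to 0, an L position)
n=5: W (go to 1, an L position)
n=6: W (go to 2, an L position)
n=7: W (go to 3, an L position)
n=8: W (go to 3, an L position)
n=9: W (go to 2, an L position)
n=10: W (go to 3, an L position)
n=11: W (go to 3, an L position)
n=12: L (options 8(W), 7(W), 5(W), 4(W) are all W)
n=13: L (options 9(W), 8(W), 6(W), 5(W) are all W)
n=14: L (options 10(W), 9(W), 7(W), 6(W) are all W)
n=15: L (options 11(W), 10(W), 8(W), 7(W) are all W)
n=16: W (go to 12, an L position)
n=17: W (go to 13, an L position)
n=18: W (go to 14, an L position)
n=19: W (go to 15, an L position)
n=20: W (go to 15, an L position)
n=21: W (go to 14, an L position)
n=22: W (go to 15, an L position)
n=23: W (go to 15, an L position)
n=24: L (options 20(W), 19(W), 17(W), 16(W) are all W)
n=25: L (options 21(W), 20(W), 18(W), 17(W) are all W)
n=26: L (options 22(W), 21(W), 19(W), 18(W) are all W)
n=27: L (options 23(W), 22(W), 20(W), 19(W) are all W)
n=28: W (go to 24, an L position)
n=29: W (go to 25, an L position)
n=30: W (go to 26, an L position)
n=31: W (go to 27, an L position)
n=32: W (go to 27, an L position)
n=33: W (go to 26, an L position)
n=34: W (go to 27, an L position)
n=35: W (go to 27, an L position)
n=36: L (options 32(W), 31(W), 29(W), 28(W) are all W)
n=37: L (options 33(W), 32(W), 30(W), 29(W) are all W)
n=38: L (options 34(W), 33(W), 31(W), 30(W) are all W)
n=39: L (options 35(W), 34(W), 32(W), 31(W) are all W)
n=40: W (go to 36, an L position)
n=41: W (go to 37, an L position)
n=42: W (go to 38, an L position)
L entries with 1 ≤ n ≤ 42 (n=0 is outside the asked range and is not counted): n = 1, 2, 3, 12, 13, 14, 15, 24, 25, 26, 27, 36, 37, 38, 39; that makes 15.

15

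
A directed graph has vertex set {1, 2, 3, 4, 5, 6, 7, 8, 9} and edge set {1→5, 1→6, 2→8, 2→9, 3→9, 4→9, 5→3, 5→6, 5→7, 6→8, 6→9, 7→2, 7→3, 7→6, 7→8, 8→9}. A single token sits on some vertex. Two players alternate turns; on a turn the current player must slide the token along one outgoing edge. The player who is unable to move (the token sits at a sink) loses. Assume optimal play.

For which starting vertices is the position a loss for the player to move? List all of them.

Use the standard recursion: the mover loses at a terminal position; elsewhere, the mover wins exactly when some move hands the opponent an L position.
Every edge goes from a vertex to one that appears earlier in the order 9, 8, 2, 6, 3, 7, 5, 1, 4, so processing vertices in that order labels each vertex after all of its successors.
9: no outgoing edge → L
8: reaches L-position 9 → W
2: reaches L-position 9 → W
6: reaches L-position 9 → W
3: reaches L-position 9 → W
7: only reaches 3(W), 6(W), 2(W), 8(W), all W → L
5: reaches L-position 7 → W
1: only reaches 5(W), 6(W), all W → L
4: reaches L-position 9 → W
The losing starting vertices are exactly the entries labelled L in this table (3 of them).

1, 7, 9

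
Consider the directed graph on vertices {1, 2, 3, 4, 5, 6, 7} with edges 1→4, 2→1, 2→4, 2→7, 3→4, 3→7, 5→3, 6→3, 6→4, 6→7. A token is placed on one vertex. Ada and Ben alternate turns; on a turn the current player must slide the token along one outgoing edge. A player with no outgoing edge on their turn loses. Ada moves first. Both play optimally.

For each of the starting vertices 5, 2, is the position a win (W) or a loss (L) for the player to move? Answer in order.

Classify positions by backward induction: terminal positions (no move available) are L. From any other position, the mover wins iff some move reaches an L.
Every edge goes from a vertex to one that appears earlier in the order 7, 4, 1, 3, 2, 6, 5, so processing vertices in that order labels each vertex after all of its successors.
7: no outgoing edge → L
4: no outgoing edge → L
1: can move to 4, which is L ⇒ W
3: can move to 4, which is L ⇒ W
2: can move to 4, which is L ⇒ W
6: can move to 4, which is L ⇒ W
5: the only move is to 3(W), a W ⇒ L

5: L, 2: W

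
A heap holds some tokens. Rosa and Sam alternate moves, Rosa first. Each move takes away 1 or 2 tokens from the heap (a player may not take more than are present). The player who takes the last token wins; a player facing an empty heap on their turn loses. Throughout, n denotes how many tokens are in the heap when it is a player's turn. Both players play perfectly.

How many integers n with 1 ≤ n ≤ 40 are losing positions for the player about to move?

13

Classify positions by backward induction: terminal positions (no move available) are L. From any other position, the mover wins iff some move reaches an L.
n=0: no move → L
n=1: reaches L-position 0 → W
n=2: reaches L-position 0 → W
n=3: only reaches 2(W), 1(W), all W → L
n=4: reaches L-position 3 → W
n=5: reaches L-position 3 → W
n=6: only reaches 5(W), 4(W), all W → L
n=7: reaches L-position 6 → W
n=8: reaches L-position 6 → W
n=9: only reaches 8(W), 7(W), all W → L
n=10: reaches L-position 9 → W
n=11: reaches L-position 9 → W
n=12: only reaches 11(W), 10(W), all W → L
n=13: reaches L-position 12 → W
n=14: reaches L-position 12 → W
n=15: only reaches 14(W), 13(W), all W → L
n=16: reaches L-position 15 → W
n=17: reaches L-position 15 → W
n=18: only reaches 17(W), 16(W), all W → L
n=19: reaches L-position 18 → W
n=20: reaches L-position 18 → W
n=21: only reaches 20(W), 19(W), all W → L
n=22: reaches L-position 21 → W
n=23: reaches L-position 21 → W
n=24: only reaches 23(W), 22(W), all W → L
n=25: reaches L-position 24 → W
n=26: reaches L-position 24 → W
n=27: only reaches 26(W), 25(W), all W → L
n=28: reaches L-position 27 → W
n=29: reaches L-position 27 → W
n=30: only reaches 29(W), 28(W), all W → L
n=31: reaches L-position 30 → W
n=32: reaches L-position 30 → W
n=33: only reaches 32(W), 31(W), all W → L
n=34: reaches L-position 33 → W
n=35: reaches L-position 33 → W
n=36: only reaches 35(W), 34(W), all W → L
n=37: reaches L-position 36 → W
n=38: reaches L-position 36 → W
n=39: only reaches 38(W), 37(W), all W → L
n=40: reaches L-position 39 → W
L entries with 1 ≤ n ≤ 40 (n=0 is outside the asked range and is not counted): n = 3, 6, 9, 12, 15, 18, 21, 24, 27, 30, 33, 36, 39; that makes 13.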